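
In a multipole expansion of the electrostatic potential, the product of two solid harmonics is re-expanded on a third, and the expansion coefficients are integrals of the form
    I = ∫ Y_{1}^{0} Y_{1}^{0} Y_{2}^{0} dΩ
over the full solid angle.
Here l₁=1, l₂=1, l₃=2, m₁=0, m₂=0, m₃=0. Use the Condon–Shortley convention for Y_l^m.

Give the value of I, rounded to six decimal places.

0.252313

Checks pass: Σm=0; 4 even; l₃=2∈[0,2].
(2·1+1)(2·1+1)(2·2+1) = 45
Δ: 0! 2! 2! / 5! → 1/30
sum: t=0:+1/1 = 1/1
3j²(1 1 2; 0 0 0) = Δ·Π!·Σ² = 2/15  (sign +1)
(m-triple is (0,0,0) — same symbol as above.)
combine: 4πI² = 45·2/15·2/15 = 4/5
take √, sign +1: I = 0.25231325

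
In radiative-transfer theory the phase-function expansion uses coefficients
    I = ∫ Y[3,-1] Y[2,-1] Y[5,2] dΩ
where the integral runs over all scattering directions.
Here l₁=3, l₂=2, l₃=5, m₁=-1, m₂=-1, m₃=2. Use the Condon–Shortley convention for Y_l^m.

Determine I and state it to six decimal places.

Rules hold: Σm=0, L=10 even, 1≤5≤5.
N = 7·5·11 = 385
Δ = 0!·6!·4!/11! = 1/2310
Racah Σ t=0..0: t=0:+1/144 = 1/144
⇒ 3j(3 2 5; 0 0 0)² = 10/231, sgn -1
Racah Σ t=0..0: t=0:+1/288 = 1/288
⇒ 3j(3 2 5; -1 -1 2)² = 1/22, sgn -1
4πI² = N·(3j₀)²·(3jₘ)² = 25/33
I = +1·√(0.757576/4π) = 0.24553200

0.245532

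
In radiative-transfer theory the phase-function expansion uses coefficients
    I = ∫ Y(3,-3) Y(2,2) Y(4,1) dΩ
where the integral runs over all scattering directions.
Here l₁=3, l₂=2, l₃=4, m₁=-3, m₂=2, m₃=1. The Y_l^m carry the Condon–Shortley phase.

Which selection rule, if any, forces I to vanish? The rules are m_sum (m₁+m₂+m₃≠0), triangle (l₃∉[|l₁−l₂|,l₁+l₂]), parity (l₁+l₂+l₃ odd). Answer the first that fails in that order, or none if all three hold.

parity

Σmᵢ = 0  ✓
l₃∈[|l₁−l₂|,l₁+l₂]=[1,5], have l₃=4  ✓
Σlᵢ = 9 ⇒ odd  ✗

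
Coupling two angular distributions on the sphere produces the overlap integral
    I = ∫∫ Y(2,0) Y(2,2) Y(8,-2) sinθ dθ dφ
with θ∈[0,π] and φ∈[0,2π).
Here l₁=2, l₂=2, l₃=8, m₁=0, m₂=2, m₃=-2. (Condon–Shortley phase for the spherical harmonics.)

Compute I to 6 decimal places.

triangle: need 0≤l₃≤4, have 8; I=0

0.000000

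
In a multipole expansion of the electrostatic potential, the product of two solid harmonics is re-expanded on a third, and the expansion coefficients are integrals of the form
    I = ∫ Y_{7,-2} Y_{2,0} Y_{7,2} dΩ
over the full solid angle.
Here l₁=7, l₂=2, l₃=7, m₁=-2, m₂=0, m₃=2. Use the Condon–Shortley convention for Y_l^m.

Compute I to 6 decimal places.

0.125586

m-sum 0 ✓  L=16 even ✓  5≤7≤9 ✓
Π(2lᵢ+1) = 15×5×15 = 1125
triangle coeff Δ(7,2,7) = 1/185640
Σ_t [0,2]: t=0:+1/2419200 t=1:−1/518400 t=2:+1/2419200 = -1/907200
(3j)²=56/3315 [(7 2 7; 0 0 0)], sign=+1
Σ_t [0,2]: t=0:+1/8709120 t=1:−1/967680 t=2:+1/2419200 = -11/21772800
(3j)²=242/23205 [(7 2 7; -2 0 2)], sign=+1
⇒ 4πI² = 9680/48841
I = (+1)√(9680/48841/(4π)) = 0.12558578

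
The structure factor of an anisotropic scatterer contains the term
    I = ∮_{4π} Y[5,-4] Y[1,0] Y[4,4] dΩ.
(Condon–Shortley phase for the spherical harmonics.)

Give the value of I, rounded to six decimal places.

Rules hold: Σm=0, L=10 even, 4≤4≤6.
N = 11·3·9 = 297
Δ = 2!·8!·0!/11! = 1/495
Racah Σ t=1..1: t=1:−1/576 = -1/576
⇒ 3j(5 1 4; 0 0 0)² = 5/99, sgn -1
Racah Σ t=1..1: t=1:−1/40320 = -1/40320
⇒ 3j(5 1 4; -4 0 4)² = 1/55, sgn -1
4πI² = N·(3j₀)²·(3jₘ)² = 3/11
I = +1·√(0.272727/4π) = 0.14731920

0.147319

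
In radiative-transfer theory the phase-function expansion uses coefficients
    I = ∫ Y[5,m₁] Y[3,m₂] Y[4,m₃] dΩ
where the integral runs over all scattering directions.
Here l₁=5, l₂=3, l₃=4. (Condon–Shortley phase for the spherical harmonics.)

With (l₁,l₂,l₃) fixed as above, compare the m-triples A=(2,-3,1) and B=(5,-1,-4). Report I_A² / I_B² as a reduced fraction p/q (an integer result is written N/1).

Same 5,3,4: normalisation and zero-m 3j drop out of the ratio.
A: Δ: 4! 6! 2! / 13! → 1/180180; sum: t=0:+1/1728 = 1/1728; 3j²(5 3 4; 2 -3 1) = Δ·Π!·Σ² = 25/858  (sign -1)
B: Δ: 4! 6! 2! / 13! → 1/180180; sum: t=0:+1/34560 = 1/34560; 3j²(5 3 4; 5 -1 -4) = Δ·Π!·Σ² = 14/429  (sign +1)
I_A²/I_B² = (25/858)/(14/429) = 25/28

25/28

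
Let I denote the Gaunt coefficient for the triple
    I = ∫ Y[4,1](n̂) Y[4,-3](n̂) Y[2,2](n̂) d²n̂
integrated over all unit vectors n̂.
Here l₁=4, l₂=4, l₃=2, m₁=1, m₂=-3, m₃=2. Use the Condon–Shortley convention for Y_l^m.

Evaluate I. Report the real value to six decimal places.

0.159270

Checks pass: Σm=0; 10 even; l₃=2∈[0,8].
(2·4+1)(2·4+1)(2·2+1) = 405
Δ: 6! 2! 2! / 11! → 1/13860
sum: t=2:+1/192 t=3:−1/36 t=4:+1/192 = -5/288
3j²(4 4 2; 0 0 0) = Δ·Π!·Σ² = 20/693  (sign -1)
sum: t=1:−1/480 = -1/480
3j²(4 4 2; 1 -3 2) = Δ·Π!·Σ² = 3/110  (sign -1)
combine: 4πI² = 405·20/693·3/110 = 270/847
take √, sign +1: I = 0.15927046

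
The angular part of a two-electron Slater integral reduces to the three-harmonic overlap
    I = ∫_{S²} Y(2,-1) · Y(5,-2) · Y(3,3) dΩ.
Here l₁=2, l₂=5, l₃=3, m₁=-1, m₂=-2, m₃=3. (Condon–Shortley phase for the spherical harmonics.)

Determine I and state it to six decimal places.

0.063396

Rules hold: Σm=0, L=10 even, 3≤3≤7.
N = 5·11·7 = 385
Δ = 4!·0!·6!/11! = 1/2310
Racah Σ t=2..2: t=2:+1/144 = 1/144
⇒ 3j(2 5 3; 0 0 0)² = 10/231, sgn -1
Racah Σ t=3..3: t=3:−1/4320 = -1/4320
⇒ 3j(2 5 3; -1 -2 3)² = 1/330, sgn -1
4πI² = N·(3j₀)²·(3jₘ)² = 5/99
I = +1·√(0.0505051/4π) = 0.06339609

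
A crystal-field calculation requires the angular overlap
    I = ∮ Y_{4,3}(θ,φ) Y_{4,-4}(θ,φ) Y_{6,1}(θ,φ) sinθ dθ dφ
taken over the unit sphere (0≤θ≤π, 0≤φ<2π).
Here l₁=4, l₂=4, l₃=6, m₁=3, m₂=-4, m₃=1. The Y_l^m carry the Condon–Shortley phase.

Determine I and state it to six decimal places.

Checks pass: Σm=0; 14 even; l₃=6∈[0,8].
(2·4+1)(2·4+1)(2·6+1) = 1053
Δ: 2! 6! 6! / 15! → 1/1261260
sum: t=0:+1/4608 t=1:−1/1296 t=2:+1/4608 = -7/20736
3j²(4 4 6; 0 0 0) = Δ·Π!·Σ² = 20/1287  (sign -1)
sum: t=0:+1/172800 = 1/172800
3j²(4 4 6; 3 -4 1) = Δ·Π!·Σ² = 7/2145  (sign -1)
combine: 4πI² = 1053·20/1287·7/2145 = 84/1573
take √, sign +1: I = 0.06518840

0.065188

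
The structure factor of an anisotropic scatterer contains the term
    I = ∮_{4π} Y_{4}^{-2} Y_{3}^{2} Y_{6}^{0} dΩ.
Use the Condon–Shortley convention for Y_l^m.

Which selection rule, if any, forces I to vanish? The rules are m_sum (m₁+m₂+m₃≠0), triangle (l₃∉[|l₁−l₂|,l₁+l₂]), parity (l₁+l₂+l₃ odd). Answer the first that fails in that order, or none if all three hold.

parity

azimuthal sum: -2 + 2 + 0 = 0  ✓
1 ≤ 6 ≤ 7 (triangle on l)  ✓
L = 4 + 3 + 6 = 13 (odd)  ✗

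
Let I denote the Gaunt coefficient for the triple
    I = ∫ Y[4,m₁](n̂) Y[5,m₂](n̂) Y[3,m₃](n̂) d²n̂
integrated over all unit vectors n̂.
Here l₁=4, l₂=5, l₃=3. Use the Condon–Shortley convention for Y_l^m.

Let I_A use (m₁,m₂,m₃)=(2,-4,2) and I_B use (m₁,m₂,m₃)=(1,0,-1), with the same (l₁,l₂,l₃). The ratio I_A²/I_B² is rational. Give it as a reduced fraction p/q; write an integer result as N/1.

Same 4,5,3: normalisation and zero-m 3j drop out of the ratio.
A: Δ: 6! 2! 4! / 13! → 1/180180; sum: t=0:+1/8640 t=1:−1/2880 = -1/4320; 3j²(4 5 3; 2 -4 2) = Δ·Π!·Σ² = 8/429  (sign +1)
B: Δ: 6! 2! 4! / 13! → 1/180180; sum: t=1:−1/5760 t=2:+1/288 t=3:−1/288 = -1/5760; 3j²(4 5 3; 1 0 -1) = Δ·Π!·Σ² = 1/12012  (sign -1)
I_A²/I_B² = (8/429)/(1/12012) = 224/1

224/1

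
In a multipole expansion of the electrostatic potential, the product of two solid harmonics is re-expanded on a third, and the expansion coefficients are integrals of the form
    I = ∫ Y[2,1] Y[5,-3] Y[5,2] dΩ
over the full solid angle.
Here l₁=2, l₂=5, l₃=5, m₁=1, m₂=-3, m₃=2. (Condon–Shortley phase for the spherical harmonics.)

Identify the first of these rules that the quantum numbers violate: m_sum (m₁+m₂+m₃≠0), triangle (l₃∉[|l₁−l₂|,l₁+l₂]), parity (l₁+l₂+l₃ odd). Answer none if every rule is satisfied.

none

m₁+m₂+m₃ = 1 − 3 + 2 = 0  ✓
triangle: |2−5|=3 ≤ l₃=5 ≤ 2+5=7  ✓
parity: l₁+l₂+l₃ = 12 is even  ✓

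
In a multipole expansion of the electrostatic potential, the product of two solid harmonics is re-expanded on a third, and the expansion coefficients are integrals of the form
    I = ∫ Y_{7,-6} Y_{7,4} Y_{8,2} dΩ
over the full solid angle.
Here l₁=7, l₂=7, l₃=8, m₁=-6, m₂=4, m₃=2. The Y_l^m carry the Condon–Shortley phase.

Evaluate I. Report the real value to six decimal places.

-0.136238

Checks pass: Σm=0; 22 even; l₃=8∈[0,14].
(2·7+1)(2·7+1)(2·8+1) = 3825
Δ: 6! 8! 8! / 23! → 1/22086194130
sum: t=0:+1/18289152000 t=1:−1/248832000 t=2:+1/24883200 t=3:−1/11943936 t=4:+1/24883200 t=5:−1/248832000 t=6:+1/18289152000 = -11/975421440
3j²(7 7 8; 0 0 0) = Δ·Π!·Σ² = 1750/289731  (sign -1)
sum: t=5:−1/6967296000 t=6:+1/2612736000 = 1/4180377600
3j²(7 7 8; -6 4 2) = Δ·Π!·Σ² = 75/7429  (sign +1)
combine: 4πI² = 3825·1750/289731·75/7429 = 9843750/42204149
take √, sign -1: I = -0.13623785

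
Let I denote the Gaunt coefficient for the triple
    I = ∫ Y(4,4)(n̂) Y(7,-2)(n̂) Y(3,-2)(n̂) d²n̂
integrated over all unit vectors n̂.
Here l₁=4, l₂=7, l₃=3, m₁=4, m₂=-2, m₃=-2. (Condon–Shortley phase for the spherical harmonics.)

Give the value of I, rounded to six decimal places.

m-sum 0 ✓  L=14 even ✓  3≤3≤11 ✓
Π(2lᵢ+1) = 9×15×7 = 945
triangle coeff Δ(4,7,3) = 1/45045
Σ_t [4,4]: t=4:+1/20736 = 1/20736
(3j)²=35/1287 [(4 7 3; 0 0 0)], sign=-1
Σ_t [0,0]: t=0:+1/4838400 = 1/4838400
(3j)²=1/5005 [(4 7 3; 4 -2 -2)], sign=-1
⇒ 4πI² = 105/20449
I = (+1)√(105/20449/(4π)) = 0.02021407

0.020214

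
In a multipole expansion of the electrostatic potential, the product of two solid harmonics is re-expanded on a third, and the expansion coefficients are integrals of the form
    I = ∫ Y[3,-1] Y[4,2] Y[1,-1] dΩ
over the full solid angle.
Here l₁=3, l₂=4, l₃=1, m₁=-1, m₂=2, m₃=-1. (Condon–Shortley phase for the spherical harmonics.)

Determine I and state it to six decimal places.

Checks pass: Σm=0; 8 even; l₃=1∈[1,7].
(2·3+1)(2·4+1)(2·1+1) = 189
Δ: 6! 0! 2! / 9! → 1/252
sum: t=3:−1/36 = -1/36
3j²(3 4 1; 0 0 0) = Δ·Π!·Σ² = 4/63  (sign +1)
sum: t=4:+1/96 = 1/96
3j²(3 4 1; -1 2 -1) = Δ·Π!·Σ² = 5/84  (sign +1)
combine: 4πI² = 189·4/63·5/84 = 5/7
take √, sign +1: I = 0.23841361

0.238414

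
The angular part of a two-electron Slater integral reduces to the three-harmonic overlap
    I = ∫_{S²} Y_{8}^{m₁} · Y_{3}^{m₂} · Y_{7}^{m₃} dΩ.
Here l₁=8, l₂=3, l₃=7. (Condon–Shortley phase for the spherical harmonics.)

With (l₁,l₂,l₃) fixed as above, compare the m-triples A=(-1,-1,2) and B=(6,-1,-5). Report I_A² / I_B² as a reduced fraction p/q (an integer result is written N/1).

Same 8,3,7: normalisation and zero-m 3j drop out of the ratio.
A: Δ: 4! 12! 2! / 19! → 1/5290740; sum: t=0:+1/104509440 t=1:−1/5806080 t=2:+1/4838400 = 23/522547200; 3j²(8 3 7; -1 -1 2) = Δ·Π!·Σ² = 529/377910  (sign -1)
B: Δ: 4! 12! 2! / 19! → 1/5290740; sum: t=0:+1/348364800 t=1:−1/239500800 t=2:+1/3832012800 = -1/958003200; 3j²(8 3 7; 6 -1 -5) = Δ·Π!·Σ² = 8/4845  (sign -1)
I_A²/I_B² = (529/377910)/(8/4845) = 529/624

529/624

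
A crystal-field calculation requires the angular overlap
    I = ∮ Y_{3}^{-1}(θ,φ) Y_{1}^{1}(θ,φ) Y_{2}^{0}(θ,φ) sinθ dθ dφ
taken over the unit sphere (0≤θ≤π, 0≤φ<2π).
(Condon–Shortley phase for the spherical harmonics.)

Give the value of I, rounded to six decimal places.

-0.202301

Rules hold: Σm=0, L=6 even, 2≤2≤4.
N = 7·3·5 = 105
Δ = 2!·4!·0!/7! = 1/105
Racah Σ t=1..1: t=1:−1/4 = -1/4
⇒ 3j(3 1 2; 0 0 0)² = 3/35, sgn -1
Racah Σ t=2..2: t=2:+1/8 = 1/8
⇒ 3j(3 1 2; -1 1 0)² = 2/35, sgn +1
4πI² = N·(3j₀)²·(3jₘ)² = 18/35
I = -1·√(0.514286/4π) = -0.20230066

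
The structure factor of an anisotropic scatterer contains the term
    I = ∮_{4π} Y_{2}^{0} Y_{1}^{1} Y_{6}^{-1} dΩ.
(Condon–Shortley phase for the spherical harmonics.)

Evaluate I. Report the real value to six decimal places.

0.000000

l₃=6 ∉ [1,3] — triangle fails ⇒ I = 0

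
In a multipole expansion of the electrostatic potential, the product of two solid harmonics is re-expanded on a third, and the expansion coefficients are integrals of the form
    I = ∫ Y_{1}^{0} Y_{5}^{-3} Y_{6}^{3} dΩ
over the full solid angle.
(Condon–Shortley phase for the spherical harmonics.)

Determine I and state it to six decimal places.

-0.212310

m-sum 0 ✓  L=12 even ✓  4≤6≤6 ✓
Π(2lᵢ+1) = 3×11×13 = 429
triangle coeff Δ(1,5,6) = 1/858
Σ_t [0,0]: t=0:+1/14400 = 1/14400
(3j)²=6/143 [(1 5 6; 0 0 0)], sign=+1
Σ_t [0,0]: t=0:+1/80640 = 1/80640
(3j)²=9/286 [(1 5 6; 0 -3 3)], sign=-1
⇒ 4πI² = 81/143
I = (-1)√(81/143/(4π)) = -0.21230956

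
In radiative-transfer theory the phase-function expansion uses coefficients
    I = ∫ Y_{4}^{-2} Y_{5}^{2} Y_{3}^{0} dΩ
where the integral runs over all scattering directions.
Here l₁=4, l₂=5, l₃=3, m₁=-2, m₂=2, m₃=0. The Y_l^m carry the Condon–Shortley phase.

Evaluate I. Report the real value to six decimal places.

0.022664

m-sum 0 ✓  L=12 even ✓  1≤3≤9 ✓
Π(2lᵢ+1) = 9×11×7 = 693
triangle coeff Δ(4,5,3) = 1/180180
Σ_t [2,4]: t=2:+1/576 t=3:−1/144 t=4:+1/576 = -1/288
(3j)²=20/1001 [(4 5 3; 0 0 0)], sign=+1
Σ_t [4,6]: t=4:+1/576 t=5:−1/480 t=6:+1/8640 = -1/4320
(3j)²=1/2145 [(4 5 3; -2 2 0)], sign=+1
⇒ 4πI² = 12/1859
I = (+1)√(12/1859/(4π)) = 0.02266449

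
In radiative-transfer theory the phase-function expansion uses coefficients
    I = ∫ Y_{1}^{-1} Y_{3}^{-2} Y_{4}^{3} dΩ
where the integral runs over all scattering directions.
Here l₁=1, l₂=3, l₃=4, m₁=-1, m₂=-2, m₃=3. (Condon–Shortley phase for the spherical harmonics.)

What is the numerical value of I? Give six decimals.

-0.282095

Checks pass: Σm=0; 8 even; l₃=4∈[2,4].
(2·1+1)(2·3+1)(2·4+1) = 189
Δ: 0! 2! 6! / 9! → 1/252
sum: t=0:+1/36 = 1/36
3j²(1 3 4; 0 0 0) = Δ·Π!·Σ² = 4/63  (sign +1)
sum: t=0:+1/240 = 1/240
3j²(1 3 4; -1 -2 3) = Δ·Π!·Σ² = 1/12  (sign -1)
combine: 4πI² = 189·4/63·1/12 = 1/1
take √, sign -1: I = -0.28209479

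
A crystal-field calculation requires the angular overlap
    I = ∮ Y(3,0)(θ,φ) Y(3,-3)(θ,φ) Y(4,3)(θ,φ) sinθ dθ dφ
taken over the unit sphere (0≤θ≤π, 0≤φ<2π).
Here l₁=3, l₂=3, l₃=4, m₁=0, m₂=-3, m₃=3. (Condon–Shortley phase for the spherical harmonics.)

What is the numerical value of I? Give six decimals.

0.203551

Checks pass: Σm=0; 10 even; l₃=4∈[0,6].
(2·3+1)(2·3+1)(2·4+1) = 441
Δ: 2! 4! 4! / 11! → 1/34650
sum: t=0:+1/72 t=1:−1/16 t=2:+1/72 = -5/144
3j²(3 3 4; 0 0 0) = Δ·Π!·Σ² = 2/77  (sign -1)
sum: t=0:+1/288 = 1/288
3j²(3 3 4; 0 -3 3) = Δ·Π!·Σ² = 1/22  (sign -1)
combine: 4πI² = 441·2/77·1/22 = 63/121
take √, sign +1: I = 0.20355073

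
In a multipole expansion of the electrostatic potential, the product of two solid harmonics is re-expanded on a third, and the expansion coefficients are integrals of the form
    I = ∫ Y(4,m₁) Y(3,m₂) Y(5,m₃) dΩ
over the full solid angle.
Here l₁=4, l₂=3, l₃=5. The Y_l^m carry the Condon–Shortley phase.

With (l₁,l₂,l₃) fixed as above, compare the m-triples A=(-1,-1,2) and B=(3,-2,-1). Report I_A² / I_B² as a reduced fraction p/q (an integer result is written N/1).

Same 4,3,5: normalisation and zero-m 3j drop out of the ratio.
A: Δ: 2! 6! 4! / 13! → 1/180180; sum: t=0:+1/960 t=1:−1/288 t=2:+1/1728 = -1/540; 3j²(4 3 5; -1 -1 2) = Δ·Π!·Σ² = 128/6435  (sign +1)
B: Δ: 2! 6! 4! / 13! → 1/180180; sum: t=0:+1/1440 t=1:−1/17280 = 11/17280; 3j²(4 3 5; 3 -2 -1) = Δ·Π!·Σ² = 11/468  (sign +1)
I_A²/I_B² = (128/6435)/(11/468) = 512/605

512/605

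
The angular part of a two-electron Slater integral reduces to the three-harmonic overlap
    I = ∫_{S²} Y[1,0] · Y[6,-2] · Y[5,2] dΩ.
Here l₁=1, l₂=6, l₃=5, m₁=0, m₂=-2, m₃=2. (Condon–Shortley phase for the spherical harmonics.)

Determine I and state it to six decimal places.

0.231133

Rules hold: Σm=0, L=12 even, 5≤5≤7.
N = 3·13·11 = 429
Δ = 2!·0!·10!/13! = 1/858
Racah Σ t=1..1: t=1:−1/14400 = -1/14400
⇒ 3j(1 6 5; 0 0 0)² = 6/143, sgn +1
Racah Σ t=1..1: t=1:−1/30240 = -1/30240
⇒ 3j(1 6 5; 0 -2 2)² = 16/429, sgn +1
4πI² = N·(3j₀)²·(3jₘ)² = 96/143
I = +1·√(0.671329/4π) = 0.23113338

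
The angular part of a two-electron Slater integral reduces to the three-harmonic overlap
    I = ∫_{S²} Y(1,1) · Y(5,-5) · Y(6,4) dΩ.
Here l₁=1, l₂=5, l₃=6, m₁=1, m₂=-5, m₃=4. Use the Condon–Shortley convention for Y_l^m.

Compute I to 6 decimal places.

0.040859

Checks pass: Σm=0; 12 even; l₃=6∈[4,6].
(2·1+1)(2·5+1)(2·6+1) = 429
Δ: 0! 2! 10! / 13! → 1/858
sum: t=0:+1/14400 = 1/14400
3j²(1 5 6; 0 0 0) = Δ·Π!·Σ² = 6/143  (sign +1)
sum: t=0:+1/7257600 = 1/7257600
3j²(1 5 6; 1 -5 4) = Δ·Π!·Σ² = 1/858  (sign +1)
combine: 4πI² = 429·6/143·1/858 = 3/143
take √, sign +1: I = 0.04085899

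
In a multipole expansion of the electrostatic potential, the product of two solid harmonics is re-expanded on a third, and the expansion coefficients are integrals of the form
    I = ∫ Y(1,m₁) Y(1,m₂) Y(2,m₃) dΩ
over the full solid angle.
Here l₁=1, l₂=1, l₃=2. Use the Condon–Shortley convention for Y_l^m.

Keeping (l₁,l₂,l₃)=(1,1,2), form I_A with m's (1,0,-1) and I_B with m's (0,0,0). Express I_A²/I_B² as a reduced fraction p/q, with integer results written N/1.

3/4

l's match ⇒ only the (l;m) 3-j factors differ between A and B.
A: triangle coeff Δ(1,1,2) = 1/30; Σ_t [0,0]: t=0:+1/2 = 1/2; (3j)²=1/10 [(1 1 2; 1 0 -1)], sign=-1
B: triangle coeff Δ(1,1,2) = 1/30; Σ_t [0,0]: t=0:+1/1 = 1/1; (3j)²=2/15 [(1 1 2; 0 0 0)], sign=+1
I_A²/I_B² = (1/10)/(2/15) = 3/4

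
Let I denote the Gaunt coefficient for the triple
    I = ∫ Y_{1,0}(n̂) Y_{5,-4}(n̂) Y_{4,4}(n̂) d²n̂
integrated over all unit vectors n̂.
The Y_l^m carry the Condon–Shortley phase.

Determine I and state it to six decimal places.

0.147319

Checks pass: Σm=0; 10 even; l₃=4∈[4,6].
(2·1+1)(2·5+1)(2·4+1) = 297
Δ: 2! 0! 8! / 11! → 1/495
sum: t=1:−1/576 = -1/576
3j²(1 5 4; 0 0 0) = Δ·Π!·Σ² = 5/99  (sign -1)
sum: t=1:−1/40320 = -1/40320
3j²(1 5 4; 0 -4 4) = Δ·Π!·Σ² = 1/55  (sign -1)
combine: 4πI² = 297·5/99·1/55 = 3/11
take √, sign +1: I = 0.14731920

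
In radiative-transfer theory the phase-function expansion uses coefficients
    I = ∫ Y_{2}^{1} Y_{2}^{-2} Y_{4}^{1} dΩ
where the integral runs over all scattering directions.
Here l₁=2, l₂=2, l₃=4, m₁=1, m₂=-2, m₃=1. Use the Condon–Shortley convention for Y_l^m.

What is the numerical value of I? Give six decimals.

Checks pass: Σm=0; 8 even; l₃=4∈[0,4].
(2·2+1)(2·2+1)(2·4+1) = 225
Δ: 0! 4! 4! / 9! → 1/630
sum: t=0:+1/16 = 1/16
3j²(2 2 4; 0 0 0) = Δ·Π!·Σ² = 2/35  (sign +1)
sum: t=0:+1/144 = 1/144
3j²(2 2 4; 1 -2 1) = Δ·Π!·Σ² = 1/126  (sign -1)
combine: 4πI² = 225·2/35·1/126 = 5/49
take √, sign -1: I = -0.09011188

-0.090112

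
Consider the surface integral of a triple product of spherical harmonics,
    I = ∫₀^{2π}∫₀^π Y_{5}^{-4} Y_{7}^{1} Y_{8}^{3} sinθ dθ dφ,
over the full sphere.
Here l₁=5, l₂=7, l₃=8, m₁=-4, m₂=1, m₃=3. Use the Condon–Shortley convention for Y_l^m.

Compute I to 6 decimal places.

m-sum 0 ✓  L=20 even ✓  2≤8≤12 ✓
Π(2lᵢ+1) = 11×15×17 = 2805
triangle coeff Δ(5,7,8) = 1/814773960
Σ_t [0,4]: t=0:+1/87091200 t=1:−1/4976640 t=2:+1/2073600 t=3:−1/4976640 t=4:+1/87091200 = 1/9676800
(3j)²=360/46189 [(5 7 8; 0 0 0)], sign=+1
Σ_t [3,4]: t=3:−1/62208000 t=4:+1/49766400 = 1/248832000
(3j)²=21/20995 [(5 7 8; -4 1 3)], sign=-1
⇒ 4πI² = 22680/1037153
I = (-1)√(22680/1037153/(4π)) = -0.04171528

-0.041715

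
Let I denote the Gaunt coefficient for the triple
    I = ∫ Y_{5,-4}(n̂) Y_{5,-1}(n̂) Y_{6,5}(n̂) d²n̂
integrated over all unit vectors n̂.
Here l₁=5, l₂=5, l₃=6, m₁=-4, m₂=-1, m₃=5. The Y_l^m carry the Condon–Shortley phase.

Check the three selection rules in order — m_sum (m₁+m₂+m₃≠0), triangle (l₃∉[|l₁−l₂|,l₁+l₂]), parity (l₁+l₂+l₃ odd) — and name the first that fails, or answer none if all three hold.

m₁+m₂+m₃ = -4 − 1 + 5 = 0  ✓
triangle: |5−5|=0 ≤ l₃=6 ≤ 5+5=10  ✓
parity: l₁+l₂+l₃ = 16 is even  ✓

none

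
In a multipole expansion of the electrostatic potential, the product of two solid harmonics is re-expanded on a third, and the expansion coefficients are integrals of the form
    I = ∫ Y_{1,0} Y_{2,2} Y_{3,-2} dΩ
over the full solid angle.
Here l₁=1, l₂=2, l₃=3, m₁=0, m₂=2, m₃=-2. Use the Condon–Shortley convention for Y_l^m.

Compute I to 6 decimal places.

0.184674

Rules hold: Σm=0, L=6 even, 1≤3≤3.
N = 3·5·7 = 105
Δ = 0!·2!·4!/7! = 1/105
Racah Σ t=0..0: t=0:+1/4 = 1/4
⇒ 3j(1 2 3; 0 0 0)² = 3/35, sgn -1
Racah Σ t=0..0: t=0:+1/24 = 1/24
⇒ 3j(1 2 3; 0 2 -2)² = 1/21, sgn -1
4πI² = N·(3j₀)²·(3jₘ)² = 3/7
I = +1·√(0.428571/4π) = 0.18467439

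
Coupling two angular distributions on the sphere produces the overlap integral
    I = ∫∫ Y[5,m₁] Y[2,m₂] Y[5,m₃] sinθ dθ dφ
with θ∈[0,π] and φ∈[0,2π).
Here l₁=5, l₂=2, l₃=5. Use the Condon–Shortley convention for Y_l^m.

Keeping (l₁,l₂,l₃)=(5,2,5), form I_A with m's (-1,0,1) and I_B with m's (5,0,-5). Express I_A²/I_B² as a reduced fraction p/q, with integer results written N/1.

l's match ⇒ only the (l;m) 3-j factors differ between A and B.
A: triangle coeff Δ(5,2,5) = 1/38610; Σ_t [0,2]: t=0:+1/5760 t=1:−1/720 t=2:+1/2304 = -1/1280; (3j)²=27/1430 [(5 2 5; -1 0 1)], sign=-1
B: triangle coeff Δ(5,2,5) = 1/38610; Σ_t [0,0]: t=0:+1/161280 = 1/161280; (3j)²=15/286 [(5 2 5; 5 0 -5)], sign=+1
I_A²/I_B² = (27/1430)/(15/286) = 9/25

9/25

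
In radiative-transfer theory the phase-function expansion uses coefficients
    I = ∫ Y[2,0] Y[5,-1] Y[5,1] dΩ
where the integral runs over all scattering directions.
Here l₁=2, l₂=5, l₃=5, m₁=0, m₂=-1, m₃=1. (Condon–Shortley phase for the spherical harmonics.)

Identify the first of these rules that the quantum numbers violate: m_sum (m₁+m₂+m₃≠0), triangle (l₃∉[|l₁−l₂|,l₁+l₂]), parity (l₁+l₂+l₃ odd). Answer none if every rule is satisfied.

none

m₁+m₂+m₃ = 0 − 1 + 1 = 0  ✓
triangle: |2−5|=3 ≤ l₃=5 ≤ 2+5=7  ✓
parity: l₁+l₂+l₃ = 12 is even  ✓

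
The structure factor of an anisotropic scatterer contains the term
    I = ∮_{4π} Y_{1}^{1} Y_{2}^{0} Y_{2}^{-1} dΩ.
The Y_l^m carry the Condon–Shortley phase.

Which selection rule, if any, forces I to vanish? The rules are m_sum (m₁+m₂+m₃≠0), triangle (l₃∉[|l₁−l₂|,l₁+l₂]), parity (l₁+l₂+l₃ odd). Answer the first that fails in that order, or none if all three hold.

azimuthal sum: 1 + 0 − 1 = 0  ✓
1 ≤ 2 ≤ 3 (triangle on l)  ✓
L = 1 + 2 + 2 = 5 (odd)  ✗

parity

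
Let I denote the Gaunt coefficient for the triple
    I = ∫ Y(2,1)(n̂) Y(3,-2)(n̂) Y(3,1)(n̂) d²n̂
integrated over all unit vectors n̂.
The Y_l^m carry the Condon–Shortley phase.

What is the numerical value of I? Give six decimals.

Rules hold: Σm=0, L=8 even, 1≤3≤5.
N = 5·7·7 = 245
Δ = 2!·2!·4!/9! = 1/3780
Racah Σ t=0..2: t=0:+1/24 t=1:−1/4 t=2:+1/24 = -1/6
⇒ 3j(2 3 3; 0 0 0)² = 4/105, sgn +1
Racah Σ t=0..1: t=0:+1/12 t=1:−1/48 = 1/16
⇒ 3j(2 3 3; 1 -2 1)² = 1/28, sgn +1
4πI² = N·(3j₀)²·(3jₘ)² = 1/3
I = +1·√(0.333333/4π) = 0.16286750

0.162868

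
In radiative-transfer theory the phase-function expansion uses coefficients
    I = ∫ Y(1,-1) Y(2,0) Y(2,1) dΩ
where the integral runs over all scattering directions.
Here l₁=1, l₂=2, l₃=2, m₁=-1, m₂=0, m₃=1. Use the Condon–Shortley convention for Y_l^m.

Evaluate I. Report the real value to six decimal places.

0.000000

l₁+l₂+l₃=5 is odd: 3j(l;000)=0 ⇒ I=0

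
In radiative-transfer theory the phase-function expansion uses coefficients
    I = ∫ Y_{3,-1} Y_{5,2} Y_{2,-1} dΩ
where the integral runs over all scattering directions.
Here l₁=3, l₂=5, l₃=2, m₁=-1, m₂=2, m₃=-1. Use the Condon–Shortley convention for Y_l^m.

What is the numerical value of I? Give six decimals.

0.245532

Checks pass: Σm=0; 10 even; l₃=2∈[2,8].
(2·3+1)(2·5+1)(2·2+1) = 385
Δ: 6! 0! 4! / 11! → 1/2310
sum: t=3:−1/144 = -1/144
3j²(3 5 2; 0 0 0) = Δ·Π!·Σ² = 10/231  (sign -1)
sum: t=4:+1/288 = 1/288
3j²(3 5 2; -1 2 -1) = Δ·Π!·Σ² = 1/22  (sign -1)
combine: 4πI² = 385·10/231·1/22 = 25/33
take √, sign +1: I = 0.24553200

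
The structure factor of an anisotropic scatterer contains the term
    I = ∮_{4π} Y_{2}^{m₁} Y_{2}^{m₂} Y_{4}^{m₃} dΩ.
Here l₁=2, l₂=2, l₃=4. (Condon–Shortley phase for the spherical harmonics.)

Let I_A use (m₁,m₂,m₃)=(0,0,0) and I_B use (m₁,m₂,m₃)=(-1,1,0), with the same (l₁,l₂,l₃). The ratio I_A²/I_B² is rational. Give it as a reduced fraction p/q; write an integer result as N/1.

9/4

Shared (l₁,l₂,l₃)=(2,2,4): N and (l;000)² cancel in I_A²/I_B².
A: Δ = 0!·4!·4!/9! = 1/630; Racah Σ t=0..0: t=0:+1/16 = 1/16; ⇒ 3j(2 2 4; 0 0 0)² = 2/35, sgn +1
B: Δ = 0!·4!·4!/9! = 1/630; Racah Σ t=0..0: t=0:+1/36 = 1/36; ⇒ 3j(2 2 4; -1 1 0)² = 8/315, sgn +1
I_A²/I_B² = (2/35)/(8/315) = 9/4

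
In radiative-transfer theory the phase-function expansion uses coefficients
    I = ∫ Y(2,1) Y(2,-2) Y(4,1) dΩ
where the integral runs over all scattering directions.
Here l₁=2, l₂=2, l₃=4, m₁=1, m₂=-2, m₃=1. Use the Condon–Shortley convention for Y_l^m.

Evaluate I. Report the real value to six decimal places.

-0.090112

Rules hold: Σm=0, L=8 even, 0≤4≤4.
N = 5·5·9 = 225
Δ = 0!·4!·4!/9! = 1/630
Racah Σ t=0..0: t=0:+1/16 = 1/16
⇒ 3j(2 2 4; 0 0 0)² = 2/35, sgn +1
Racah Σ t=0..0: t=0:+1/144 = 1/144
⇒ 3j(2 2 4; 1 -2 1)² = 1/126, sgn -1
4πI² = N·(3j₀)²·(3jₘ)² = 5/49
I = -1·√(0.102041/4π) = -0.09011188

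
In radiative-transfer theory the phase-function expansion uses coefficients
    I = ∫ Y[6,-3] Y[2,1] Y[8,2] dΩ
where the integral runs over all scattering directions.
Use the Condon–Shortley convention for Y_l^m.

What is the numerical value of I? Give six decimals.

Checks pass: Σm=0; 16 even; l₃=8∈[4,8].
(2·6+1)(2·2+1)(2·8+1) = 1105
Δ: 0! 12! 4! / 17! → 1/30940
sum: t=0:+1/2073600 = 1/2073600
3j²(6 2 8; 0 0 0) = Δ·Π!·Σ² = 28/1105  (sign +1)
sum: t=0:+1/13063680 = 1/13063680
3j²(6 2 8; -3 1 2) = Δ·Π!·Σ² = 10/1547  (sign +1)
combine: 4πI² = 1105·28/1105·10/1547 = 40/221
take √, sign +1: I = 0.12001318

0.120013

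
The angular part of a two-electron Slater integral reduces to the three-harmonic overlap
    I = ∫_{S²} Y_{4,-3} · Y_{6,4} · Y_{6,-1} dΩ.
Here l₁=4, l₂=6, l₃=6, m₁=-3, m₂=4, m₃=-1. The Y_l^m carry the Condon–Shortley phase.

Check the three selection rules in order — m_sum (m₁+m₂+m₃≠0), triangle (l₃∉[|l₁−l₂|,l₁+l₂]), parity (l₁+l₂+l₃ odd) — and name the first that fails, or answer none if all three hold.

none

m₁+m₂+m₃ = -3 + 4 − 1 = 0  ✓
triangle: |4−6|=2 ≤ l₃=6 ≤ 4+6=10  ✓
parity: l₁+l₂+l₃ = 16 is even  ✓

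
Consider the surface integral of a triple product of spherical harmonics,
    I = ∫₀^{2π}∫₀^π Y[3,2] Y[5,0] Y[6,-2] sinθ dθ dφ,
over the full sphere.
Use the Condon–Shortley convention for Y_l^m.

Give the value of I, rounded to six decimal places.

Rules hold: Σm=0, L=14 even, 2≤6≤8.
N = 7·11·13 = 1001
Δ = 2!·4!·8!/15! = 1/675675
Racah Σ t=0..2: t=0:+1/8640 t=1:−1/2304 t=2:+1/8640 = -7/34560
⇒ 3j(3 5 6; 0 0 0)² = 7/429, sgn -1
Racah Σ t=0..1: t=0:+1/8640 t=1:−1/13824 = 1/23040
⇒ 3j(3 5 6; 2 0 -2)² = 2/429, sgn +1
4πI² = N·(3j₀)²·(3jₘ)² = 98/1287
I = -1·√(0.0761461/4π) = -0.07784287

-0.077843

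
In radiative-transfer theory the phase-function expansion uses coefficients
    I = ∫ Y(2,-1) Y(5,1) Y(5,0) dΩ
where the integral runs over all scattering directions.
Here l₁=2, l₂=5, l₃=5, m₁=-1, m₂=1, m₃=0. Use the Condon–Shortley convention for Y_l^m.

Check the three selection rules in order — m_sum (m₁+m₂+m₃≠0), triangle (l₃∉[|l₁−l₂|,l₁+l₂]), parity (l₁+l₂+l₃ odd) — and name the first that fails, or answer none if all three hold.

none

m₁+m₂+m₃ = -1 + 1 + 0 = 0  ✓
triangle: |2−5|=3 ≤ l₃=5 ≤ 2+5=7  ✓
parity: l₁+l₂+l₃ = 12 is even  ✓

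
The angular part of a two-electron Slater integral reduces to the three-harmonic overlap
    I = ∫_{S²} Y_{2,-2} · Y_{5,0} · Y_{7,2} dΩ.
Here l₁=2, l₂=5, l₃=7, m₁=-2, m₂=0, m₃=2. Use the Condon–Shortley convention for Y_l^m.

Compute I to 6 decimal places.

0.127204

Rules hold: Σm=0, L=14 even, 3≤7≤7.
N = 5·11·15 = 825
Δ = 0!·4!·10!/15! = 1/15015
Racah Σ t=0..0: t=0:+1/57600 = 1/57600
⇒ 3j(2 5 7; 0 0 0)² = 21/715, sgn -1
Racah Σ t=0..0: t=0:+1/345600 = 1/345600
⇒ 3j(2 5 7; -2 0 2)² = 6/715, sgn -1
4πI² = N·(3j₀)²·(3jₘ)² = 378/1859
I = +1·√(0.203335/4π) = 0.12720415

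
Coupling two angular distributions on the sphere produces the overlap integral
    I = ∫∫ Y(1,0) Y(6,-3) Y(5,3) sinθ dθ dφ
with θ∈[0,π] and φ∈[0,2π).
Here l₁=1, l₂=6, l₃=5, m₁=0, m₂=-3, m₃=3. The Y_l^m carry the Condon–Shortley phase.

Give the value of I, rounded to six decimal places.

-0.212310

m-sum 0 ✓  L=12 even ✓  5≤5≤7 ✓
Π(2lᵢ+1) = 3×13×11 = 429
triangle coeff Δ(1,6,5) = 1/858
Σ_t [1,1]: t=1:−1/14400 = -1/14400
(3j)²=6/143 [(1 6 5; 0 0 0)], sign=+1
Σ_t [1,1]: t=1:−1/80640 = -1/80640
(3j)²=9/286 [(1 6 5; 0 -3 3)], sign=-1
⇒ 4πI² = 81/143
I = (-1)√(81/143/(4π)) = -0.21230956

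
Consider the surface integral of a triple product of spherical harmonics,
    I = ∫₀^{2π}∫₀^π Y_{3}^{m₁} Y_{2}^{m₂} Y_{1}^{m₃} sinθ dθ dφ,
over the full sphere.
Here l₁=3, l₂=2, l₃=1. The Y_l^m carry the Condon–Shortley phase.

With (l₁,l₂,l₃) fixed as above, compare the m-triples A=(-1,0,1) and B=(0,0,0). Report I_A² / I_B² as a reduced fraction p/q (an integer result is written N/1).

l's match ⇒ only the (l;m) 3-j factors differ between A and B.
A: triangle coeff Δ(3,2,1) = 1/105; Σ_t [2,2]: t=2:+1/8 = 1/8; (3j)²=2/35 [(3 2 1; -1 0 1)], sign=+1
B: triangle coeff Δ(3,2,1) = 1/105; Σ_t [2,2]: t=2:+1/4 = 1/4; (3j)²=3/35 [(3 2 1; 0 0 0)], sign=-1
I_A²/I_B² = (2/35)/(3/35) = 2/3

2/3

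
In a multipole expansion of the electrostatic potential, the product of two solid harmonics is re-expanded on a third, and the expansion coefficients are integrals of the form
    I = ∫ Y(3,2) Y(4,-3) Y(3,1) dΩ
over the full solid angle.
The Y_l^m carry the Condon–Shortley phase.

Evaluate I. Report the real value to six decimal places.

Checks pass: Σm=0; 10 even; l₃=3∈[1,7].
(2·3+1)(2·4+1)(2·3+1) = 441
Δ: 4! 2! 4! / 11! → 1/34650
sum: t=1:−1/72 t=2:+1/16 t=3:−1/72 = 5/144
3j²(3 4 3; 0 0 0) = Δ·Π!·Σ² = 2/77  (sign -1)
sum: t=0:+1/144 t=1:−1/288 = 1/288
3j²(3 4 3; 2 -3 1) = Δ·Π!·Σ² = 1/99  (sign +1)
combine: 4πI² = 441·2/77·1/99 = 14/121
take √, sign -1: I = -0.09595473

-0.095955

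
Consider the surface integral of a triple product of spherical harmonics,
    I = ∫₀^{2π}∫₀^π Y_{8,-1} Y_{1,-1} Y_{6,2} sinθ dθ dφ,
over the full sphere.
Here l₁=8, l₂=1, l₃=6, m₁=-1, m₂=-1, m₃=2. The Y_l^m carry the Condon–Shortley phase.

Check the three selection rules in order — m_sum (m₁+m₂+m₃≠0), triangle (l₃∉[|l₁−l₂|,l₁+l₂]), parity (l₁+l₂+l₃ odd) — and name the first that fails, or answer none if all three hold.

m₁+m₂+m₃ = -1 − 1 + 2 = 0  ✓
triangle: |8−1|=7 ≤ l₃=6 ≤ 8+1=9  ✗
parity: l₁+l₂+l₃ = 15 is odd

triangle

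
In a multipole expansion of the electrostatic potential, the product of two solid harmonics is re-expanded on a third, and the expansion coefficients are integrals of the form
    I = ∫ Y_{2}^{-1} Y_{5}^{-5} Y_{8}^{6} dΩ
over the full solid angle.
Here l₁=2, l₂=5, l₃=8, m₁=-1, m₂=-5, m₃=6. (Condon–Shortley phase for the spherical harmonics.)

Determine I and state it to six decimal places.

0.000000

triangle: need 3≤l₃≤7, have 8; I=0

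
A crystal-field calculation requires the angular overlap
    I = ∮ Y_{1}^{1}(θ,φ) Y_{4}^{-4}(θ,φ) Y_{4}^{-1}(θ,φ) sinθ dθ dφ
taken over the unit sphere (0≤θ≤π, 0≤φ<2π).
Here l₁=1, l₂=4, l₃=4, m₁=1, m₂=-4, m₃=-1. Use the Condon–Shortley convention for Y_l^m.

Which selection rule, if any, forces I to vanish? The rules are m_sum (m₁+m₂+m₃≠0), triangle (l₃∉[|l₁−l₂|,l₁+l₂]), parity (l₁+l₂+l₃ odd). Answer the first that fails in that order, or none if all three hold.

m_sum

Σmᵢ = -4  ✗
l₃∈[|l₁−l₂|,l₁+l₂]=[3,5], have l₃=4
Σlᵢ = 9 ⇒ odd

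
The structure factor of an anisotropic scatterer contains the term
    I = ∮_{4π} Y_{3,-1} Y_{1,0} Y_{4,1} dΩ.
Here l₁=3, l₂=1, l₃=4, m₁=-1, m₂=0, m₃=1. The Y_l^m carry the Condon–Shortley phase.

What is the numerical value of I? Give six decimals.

Rules hold: Σm=0, L=8 even, 2≤4≤4.
N = 7·3·9 = 189
Δ = 0!·6!·2!/9! = 1/252
Racah Σ t=0..0: t=0:+1/36 = 1/36
⇒ 3j(3 1 4; 0 0 0)² = 4/63, sgn +1
Racah Σ t=0..0: t=0:+1/48 = 1/48
⇒ 3j(3 1 4; -1 0 1)² = 5/84, sgn -1
4πI² = N·(3j₀)²·(3jₘ)² = 5/7
I = -1·√(0.714286/4π) = -0.23841361

-0.238414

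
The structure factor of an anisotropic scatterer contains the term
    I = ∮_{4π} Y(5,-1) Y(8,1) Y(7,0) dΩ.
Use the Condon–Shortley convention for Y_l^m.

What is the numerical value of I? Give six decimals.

-0.057627

Checks pass: Σm=0; 20 even; l₃=7∈[3,13].
(2·5+1)(2·8+1)(2·7+1) = 2805
Δ: 6! 4! 10! / 21! → 1/814773960
sum: t=1:−1/87091200 t=2:+1/4976640 t=3:−1/2073600 t=4:+1/4976640 t=5:−1/87091200 = -1/9676800
3j²(5 8 7; 0 0 0) = Δ·Π!·Σ² = 360/46189  (sign +1)
sum: t=2:+1/34836480 t=3:−1/3732480 t=4:+1/2764800 t=5:−1/12441600 t=6:+1/522547200 = 23/522547200
3j²(5 8 7; -1 1 0) = Δ·Π!·Σ² = 529/277134  (sign -1)
combine: 4πI² = 2805·360/46189·529/277134 = 476100/11408683
take √, sign -1: I = -0.05762705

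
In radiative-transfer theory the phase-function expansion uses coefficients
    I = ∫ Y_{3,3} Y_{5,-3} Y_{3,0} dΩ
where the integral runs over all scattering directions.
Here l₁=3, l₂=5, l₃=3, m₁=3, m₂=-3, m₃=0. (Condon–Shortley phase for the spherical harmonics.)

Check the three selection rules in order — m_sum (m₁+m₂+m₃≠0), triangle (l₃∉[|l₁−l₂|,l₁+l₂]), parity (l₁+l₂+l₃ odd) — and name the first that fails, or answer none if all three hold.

Σmᵢ = 0  ✓
l₃∈[|l₁−l₂|,l₁+l₂]=[2,8], have l₃=3  ✓
Σlᵢ = 11 ⇒ odd  ✗

parity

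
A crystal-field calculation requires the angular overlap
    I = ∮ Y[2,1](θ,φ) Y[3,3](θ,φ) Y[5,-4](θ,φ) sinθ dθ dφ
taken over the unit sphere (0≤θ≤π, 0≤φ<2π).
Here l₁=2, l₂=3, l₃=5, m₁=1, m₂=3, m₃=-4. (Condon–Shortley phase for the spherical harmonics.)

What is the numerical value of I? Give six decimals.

m-sum 0 ✓  L=10 even ✓  1≤5≤5 ✓
Π(2lᵢ+1) = 5×7×11 = 385
triangle coeff Δ(2,3,5) = 1/2310
Σ_t [0,0]: t=0:+1/144 = 1/144
(3j)²=10/231 [(2 3 5; 0 0 0)], sign=-1
Σ_t [0,0]: t=0:+1/4320 = 1/4320
(3j)²=2/55 [(2 3 5; 1 3 -4)], sign=-1
⇒ 4πI² = 20/33
I = (+1)√(20/33/(4π)) = 0.21961050

0.219610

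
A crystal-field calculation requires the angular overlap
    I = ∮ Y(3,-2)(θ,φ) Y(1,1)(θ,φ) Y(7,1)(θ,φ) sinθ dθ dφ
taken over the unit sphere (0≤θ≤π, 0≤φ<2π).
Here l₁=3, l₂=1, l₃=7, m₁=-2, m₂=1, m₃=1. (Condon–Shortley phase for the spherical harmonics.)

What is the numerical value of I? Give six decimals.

0.000000

|3−1|≤7≤3+1 violated ⇒ I = 0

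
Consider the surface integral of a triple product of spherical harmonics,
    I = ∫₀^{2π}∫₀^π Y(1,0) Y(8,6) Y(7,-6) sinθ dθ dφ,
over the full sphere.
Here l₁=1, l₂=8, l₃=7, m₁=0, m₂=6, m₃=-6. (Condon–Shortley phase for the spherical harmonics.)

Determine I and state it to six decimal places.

Rules hold: Σm=0, L=16 even, 7≤7≤9.
N = 3·17·15 = 765
Δ = 2!·0!·14!/17! = 1/2040
Racah Σ t=1..1: t=1:−1/25401600 = -1/25401600
⇒ 3j(1 8 7; 0 0 0)² = 8/255, sgn +1
Racah Σ t=1..1: t=1:−1/6227020800 = -1/6227020800
⇒ 3j(1 8 7; 0 6 -6)² = 7/510, sgn +1
4πI² = N·(3j₀)²·(3jₘ)² = 28/85
I = +1·√(0.329412/4π) = 0.16190663

0.161907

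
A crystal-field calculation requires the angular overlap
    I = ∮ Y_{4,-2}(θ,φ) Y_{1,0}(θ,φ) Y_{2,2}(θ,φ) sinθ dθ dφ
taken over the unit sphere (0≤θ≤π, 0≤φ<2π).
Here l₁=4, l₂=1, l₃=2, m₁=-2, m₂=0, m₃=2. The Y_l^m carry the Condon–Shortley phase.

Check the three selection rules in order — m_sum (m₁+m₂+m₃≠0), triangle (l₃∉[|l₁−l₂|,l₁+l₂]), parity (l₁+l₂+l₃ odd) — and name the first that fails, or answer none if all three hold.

m₁+m₂+m₃ = -2 + 0 + 2 = 0  ✓
triangle: |4−1|=3 ≤ l₃=2 ≤ 4+1=5  ✗
parity: l₁+l₂+l₃ = 7 is odd

triangle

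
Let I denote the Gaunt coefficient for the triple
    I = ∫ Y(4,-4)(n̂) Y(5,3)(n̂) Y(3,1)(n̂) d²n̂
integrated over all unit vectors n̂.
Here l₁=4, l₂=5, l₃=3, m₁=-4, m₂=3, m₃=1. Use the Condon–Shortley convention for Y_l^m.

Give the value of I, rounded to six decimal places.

Rules hold: Σm=0, L=12 even, 1≤3≤9.
N = 9·11·7 = 693
Δ = 6!·2!·4!/13! = 1/180180
Racah Σ t=2..4: t=2:+1/576 t=3:−1/144 t=4:+1/576 = -1/288
⇒ 3j(4 5 3; 0 0 0)² = 20/1001, sgn +1
Racah Σ t=6..6: t=6:+1/5760 = 1/5760
⇒ 3j(4 5 3; -4 3 1)² = 56/2145, sgn +1
4πI² = N·(3j₀)²·(3jₘ)² = 672/1859
I = +1·√(0.361485/4π) = 0.16960553

0.169606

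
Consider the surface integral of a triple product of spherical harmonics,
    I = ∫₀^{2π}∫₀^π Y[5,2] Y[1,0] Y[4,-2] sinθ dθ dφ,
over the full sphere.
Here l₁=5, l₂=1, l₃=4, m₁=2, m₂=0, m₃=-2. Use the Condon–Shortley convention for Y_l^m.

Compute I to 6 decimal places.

0.225034

Checks pass: Σm=0; 10 even; l₃=4∈[4,6].
(2·5+1)(2·1+1)(2·4+1) = 297
Δ: 2! 8! 0! / 11! → 1/495
sum: t=1:−1/576 = -1/576
3j²(5 1 4; 0 0 0) = Δ·Π!·Σ² = 5/99  (sign -1)
sum: t=1:−1/1440 = -1/1440
3j²(5 1 4; 2 0 -2) = Δ·Π!·Σ² = 7/165  (sign -1)
combine: 4πI² = 297·5/99·7/165 = 7/11
take √, sign +1: I = 0.22503380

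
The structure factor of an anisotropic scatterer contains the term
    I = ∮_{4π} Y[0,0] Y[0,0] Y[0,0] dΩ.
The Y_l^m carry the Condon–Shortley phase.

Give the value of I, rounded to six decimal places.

0.282095

Checks pass: Σm=0; 0 even; l₃=0∈[0,0].
(2·0+1)(2·0+1)(2·0+1) = 1
Δ: 0! 0! 0! / 1! → 1/1
sum: t=0:+1/1 = 1/1
3j²(0 0 0; 0 0 0) = Δ·Π!·Σ² = 1/1  (sign +1)
(m-triple is (0,0,0) — same symbol as above.)
combine: 4πI² = 1·1·1 = 1/1
take √, sign +1: I = 0.28209479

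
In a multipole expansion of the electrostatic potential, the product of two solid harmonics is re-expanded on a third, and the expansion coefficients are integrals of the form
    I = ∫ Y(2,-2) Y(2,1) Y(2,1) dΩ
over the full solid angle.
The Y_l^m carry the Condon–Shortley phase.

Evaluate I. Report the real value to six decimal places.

Checks pass: Σm=0; 6 even; l₃=2∈[0,4].
(2·2+1)(2·2+1)(2·2+1) = 125
Δ: 2! 2! 2! / 7! → 1/630
sum: t=0:+1/8 t=1:−1/1 t=2:+1/8 = -3/4
3j²(2 2 2; 0 0 0) = Δ·Π!·Σ² = 2/35  (sign -1)
sum: t=2:+1/4 = 1/4
3j²(2 2 2; -2 1 1) = Δ·Π!·Σ² = 3/35  (sign -1)
combine: 4πI² = 125·2/35·3/35 = 30/49
take √, sign +1: I = 0.22072812

0.220728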